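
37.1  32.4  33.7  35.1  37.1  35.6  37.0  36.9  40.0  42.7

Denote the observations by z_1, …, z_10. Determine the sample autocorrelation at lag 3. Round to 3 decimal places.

Mean z̄ = (37.1 + 32.4 + 33.7 + 35.1 + 37.1 + 35.6 + 37.0 + 36.9 + 40.0 + 42.7)/10 = 36.7600
Numerator Σ_{t=1}^{7}(z_t−z̄)(z_{t+3}−z̄) = -1.1808
Denominator Σ(z_t−z̄)² = 78.5640
r_3 = -1.1808 / 78.5640 = -0.015

-0.015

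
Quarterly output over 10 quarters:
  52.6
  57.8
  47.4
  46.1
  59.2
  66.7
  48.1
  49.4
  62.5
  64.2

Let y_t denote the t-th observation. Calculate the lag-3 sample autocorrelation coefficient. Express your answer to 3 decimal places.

0.011

Mean ȳ = (52.6 + 57.8 + 47.4 + 46.1 + 59.2 + 66.7 + 48.1 + 49.4 + 62.5 + 64.2)/10 = 55.4000
Σ(y_t−ȳ)(y_{t+3}−ȳ) = (26.0400) + (9.1200) + (-90.4000) + (67.8900) + (-22.8000) + (80.2300) + (-64.2400) = 5.8400
Denominator Σ(y_t−ȳ)² = 523.3600
r_3 = 5.8400 / 523.3600 = 0.011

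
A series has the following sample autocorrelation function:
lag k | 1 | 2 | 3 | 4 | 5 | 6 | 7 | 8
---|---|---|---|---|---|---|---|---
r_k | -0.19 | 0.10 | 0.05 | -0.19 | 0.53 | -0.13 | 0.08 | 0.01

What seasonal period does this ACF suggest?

5

The largest autocorrelation is r_5 = 0.53; the remaining lags stay at or below 0.10.
The dominant spike at lag 5 indicates a seasonal period of 5.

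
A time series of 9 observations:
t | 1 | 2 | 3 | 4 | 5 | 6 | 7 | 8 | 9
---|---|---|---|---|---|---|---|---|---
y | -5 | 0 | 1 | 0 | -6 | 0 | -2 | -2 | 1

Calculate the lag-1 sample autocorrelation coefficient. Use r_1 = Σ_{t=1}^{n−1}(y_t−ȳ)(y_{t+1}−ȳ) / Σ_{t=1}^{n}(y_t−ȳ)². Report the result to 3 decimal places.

Mean ȳ = (-5 + 0 + 1 + 0 − 6 + 0 − 2 − 2 + 1)/9 = -1.4444
Numerator Σ_{t=1}^{8}(y_t−ȳ)(y_{t+1}−ȳ) = -13.0864
Denominator Σ(y_t−ȳ)² = 52.2222
r_1 = -13.0864 / 52.2222 = -0.251

-0.251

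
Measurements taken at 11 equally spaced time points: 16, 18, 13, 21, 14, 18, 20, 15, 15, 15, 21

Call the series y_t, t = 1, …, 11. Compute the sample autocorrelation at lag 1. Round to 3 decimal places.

Mean ȳ = (16 + 18 + 13 + 21 + 14 + 18 + 20 + 15 + 15 + 15 + 21)/11 = 16.9091
Numerator Σ_{t=1}^{10}(y_t−ȳ)(y_{t+1}−ȳ) = -39.3719
Denominator Σ(y_t−ȳ)² = 80.9091
r_1 = -39.3719 / 80.9091 = -0.487

-0.487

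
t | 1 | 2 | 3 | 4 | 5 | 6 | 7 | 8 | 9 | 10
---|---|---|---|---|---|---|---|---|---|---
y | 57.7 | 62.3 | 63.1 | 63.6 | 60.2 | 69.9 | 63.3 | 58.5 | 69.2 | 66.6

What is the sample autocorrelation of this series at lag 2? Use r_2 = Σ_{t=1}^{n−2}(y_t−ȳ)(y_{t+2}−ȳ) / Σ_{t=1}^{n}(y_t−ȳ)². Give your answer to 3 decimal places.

Mean ȳ = (57.7 + 62.3 + 63.1 + 63.6 + 60.2 + 69.9 + 63.3 + 58.5 + 69.2 + 66.6)/10 = 63.4400
Numerator Σ_{t=1}^{8}(y_t−ȳ)(y_{t+2}−ȳ) = -43.9712
Denominator Σ(y_t−ȳ)² = 154.2040
r_2 = -43.9712 / 154.2040 = -0.285

-0.285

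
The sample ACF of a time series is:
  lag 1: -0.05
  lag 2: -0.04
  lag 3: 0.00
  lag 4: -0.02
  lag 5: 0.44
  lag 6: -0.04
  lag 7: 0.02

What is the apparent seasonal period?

5

The largest autocorrelation is r_5 = 0.44; the remaining lags stay at or below 0.02.
The dominant spike at lag 5 indicates a seasonal period of 5.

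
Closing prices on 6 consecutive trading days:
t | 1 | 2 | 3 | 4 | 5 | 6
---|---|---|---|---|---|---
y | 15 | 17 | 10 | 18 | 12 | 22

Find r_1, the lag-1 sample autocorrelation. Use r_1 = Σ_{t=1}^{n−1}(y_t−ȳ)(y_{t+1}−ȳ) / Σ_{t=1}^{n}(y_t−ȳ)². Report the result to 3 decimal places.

-0.573

Mean ȳ = (15 + 17 + 10 + 18 + 12 + 22)/6 = 15.6667
Deviations from mean: -0.6667, 1.3333, -5.6667, 2.3333, -3.6667, 6.3333
Numerator Σ_{t=1}^{5}(y_t−ȳ)(y_{t+1}−ȳ) = -53.4444
Denominator Σ(y_t−ȳ)² = 93.3333
r_1 = -53.4444 / 93.3333 = -0.573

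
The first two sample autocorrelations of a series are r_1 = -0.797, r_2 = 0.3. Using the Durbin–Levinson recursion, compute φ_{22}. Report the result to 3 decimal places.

-0.919

φ_{22} = (r_2 − r_1²) / (1 − r_1²)
r_1² = (-0.797)² = 0.635209
Numerator = 0.3 − 0.6352 = -0.3352; denominator = 1 − 0.6352 = 0.3648
φ_{22} = -0.3352 / 0.3648 = -0.919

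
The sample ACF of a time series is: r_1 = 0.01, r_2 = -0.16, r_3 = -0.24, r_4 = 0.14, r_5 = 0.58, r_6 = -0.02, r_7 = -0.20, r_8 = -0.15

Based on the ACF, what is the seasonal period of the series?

5

The largest autocorrelation is r_5 = 0.58; the remaining lags stay at or below 0.14.
The dominant spike at lag 5 indicates a seasonal period of 5.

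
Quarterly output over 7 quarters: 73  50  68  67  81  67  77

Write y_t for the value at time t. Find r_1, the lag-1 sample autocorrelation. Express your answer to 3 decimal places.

-0.200

Mean ȳ = (73 + 50 + 68 + 67 + 81 + 67 + 77)/7 = 69.0000
Deviations from mean: 4.0000, -19.0000, -1.0000, -2.0000, 12.0000, -2.0000, 8.0000
Σ(y_t−ȳ)(y_{t+1}−ȳ) = (-76.0000) + (19.0000) + (2.0000) + (-24.0000) + (-24.0000) + (-16.0000) = -119.0000
Denominator Σ(y_t−ȳ)² = 594.0000
r_1 = -119.0000 / 594.0000 = -0.200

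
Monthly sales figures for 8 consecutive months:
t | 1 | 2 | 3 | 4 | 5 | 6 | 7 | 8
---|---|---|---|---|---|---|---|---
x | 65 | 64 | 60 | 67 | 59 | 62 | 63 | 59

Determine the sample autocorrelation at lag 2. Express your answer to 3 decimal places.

Mean x̄ = (65 + 64 + 60 + 67 + 59 + 62 + 63 + 59)/8 = 62.3750
Deviations from mean: 2.6250, 1.6250, -2.3750, 4.6250, -3.3750, -0.3750, 0.6250, -3.3750
Σ(x_t−x̄)(x_{t+2}−x̄) = (-6.2344) + (7.5156) + (8.0156) + (-1.7344) + (-2.1094) + (1.2656) = 6.7188
Denominator Σ(x_t−x̄)² = 59.8750
r_2 = 6.7188 / 59.8750 = 0.112

0.112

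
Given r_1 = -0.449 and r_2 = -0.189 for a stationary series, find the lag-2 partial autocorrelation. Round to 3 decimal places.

-0.489

φ_{22} = (r_2 − r_1²) / (1 − r_1²)
r_1² = (-0.449)² = 0.201601
Numerator = -0.189 − 0.2016 = -0.3906; denominator = 1 − 0.2016 = 0.7984
φ_{22} = -0.3906 / 0.7984 = -0.489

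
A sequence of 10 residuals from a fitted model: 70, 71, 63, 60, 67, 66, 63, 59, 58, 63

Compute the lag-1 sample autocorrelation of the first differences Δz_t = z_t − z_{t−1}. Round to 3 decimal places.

-0.051

First differences Δz: 1, -8, -3, 7, -1, -3, -4, -1, 5
Mean of differences = -0.7778
Numerator Σ(Δz_t−Δz̄)(Δz_{t+1}−Δz̄) = -8.7160
Denominator Σ(Δz_t−Δz̄)² = 169.5556
r_1(Δz) = -8.7160 / 169.5556 = -0.051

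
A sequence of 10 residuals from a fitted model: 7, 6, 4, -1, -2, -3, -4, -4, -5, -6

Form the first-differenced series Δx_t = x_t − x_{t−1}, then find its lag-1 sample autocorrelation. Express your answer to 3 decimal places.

First differences Δx: -1, -2, -5, -1, -1, -1, 0, -1, -1
Mean of differences = -1.4444
Numerator Σ(Δx_t−Δx̄)(Δx_{t+1}−Δx̄) = 2.0247
Denominator Σ(Δx_t−Δx̄)² = 16.2222
r_1(Δx) = 2.0247 / 16.2222 = 0.125

0.125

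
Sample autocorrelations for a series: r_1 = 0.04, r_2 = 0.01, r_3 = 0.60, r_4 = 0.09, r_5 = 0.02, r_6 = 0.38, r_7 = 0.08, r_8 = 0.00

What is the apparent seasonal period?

The largest autocorrelation is r_3 = 0.60, with a weaker echo at lag 6 (0.38); the remaining lags stay at or below 0.09.
The dominant spike at lag 3 indicates a seasonal period of 3.

3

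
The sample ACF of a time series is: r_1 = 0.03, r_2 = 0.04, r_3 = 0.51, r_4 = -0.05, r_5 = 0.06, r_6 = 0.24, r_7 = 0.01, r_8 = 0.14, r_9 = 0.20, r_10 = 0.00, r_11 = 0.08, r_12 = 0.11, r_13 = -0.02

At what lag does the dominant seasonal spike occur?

The largest autocorrelation is r_3 = 0.51, with weaker echoes at lags 6 (0.24) and 9 (0.20); the remaining lags stay at or below 0.14.
The dominant spike at lag 3 indicates a seasonal period of 3.

3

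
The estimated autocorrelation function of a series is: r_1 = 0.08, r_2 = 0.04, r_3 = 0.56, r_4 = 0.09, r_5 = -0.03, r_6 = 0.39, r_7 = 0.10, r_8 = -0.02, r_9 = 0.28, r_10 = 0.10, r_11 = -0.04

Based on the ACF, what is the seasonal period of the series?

The largest autocorrelation is r_3 = 0.56, with weaker echoes at lags 6 (0.39) and 9 (0.28); the remaining lags stay at or below 0.10.
The dominant spike at lag 3 indicates a seasonal period of 3.

3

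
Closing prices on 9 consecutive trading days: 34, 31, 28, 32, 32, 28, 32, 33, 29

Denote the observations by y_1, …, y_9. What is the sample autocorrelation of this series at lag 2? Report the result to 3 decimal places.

Mean ȳ = (34 + 31 + 28 + 32 + 32 + 28 + 32 + 33 + 29)/9 = 31.0000
Σ(y_t−ȳ)(y_{t+2}−ȳ) = (-9.0000) + (0.0000) + (-3.0000) + (-3.0000) + (1.0000) + (-6.0000) + (-2.0000) = -22.0000
Denominator Σ(y_t−ȳ)² = 38.0000
r_2 = -22.0000 / 38.0000 = -0.579

-0.579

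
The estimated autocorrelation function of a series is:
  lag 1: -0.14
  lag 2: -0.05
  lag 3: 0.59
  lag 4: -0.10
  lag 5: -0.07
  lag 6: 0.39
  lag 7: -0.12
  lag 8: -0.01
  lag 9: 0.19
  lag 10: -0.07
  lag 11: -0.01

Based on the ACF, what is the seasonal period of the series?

3

The largest autocorrelation is r_3 = 0.59, with weaker echoes at lags 6 (0.39) and 9 (0.19); the remaining lags stay at or below -0.01.
The dominant spike at lag 3 indicates a seasonal period of 3.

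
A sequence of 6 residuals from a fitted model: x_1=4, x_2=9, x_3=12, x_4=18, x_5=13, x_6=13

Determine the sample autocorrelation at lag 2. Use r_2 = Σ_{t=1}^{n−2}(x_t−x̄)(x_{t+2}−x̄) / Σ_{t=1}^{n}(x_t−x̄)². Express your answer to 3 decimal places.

Mean x̄ = (4 + 9 + 12 + 18 + 13 + 13)/6 = 11.5000
Deviations from mean: -7.5000, -2.5000, 0.5000, 6.5000, 1.5000, 1.5000
Σ(x_t−x̄)(x_{t+2}−x̄) = (-3.7500) + (-16.2500) + (0.7500) + (9.7500) = -9.5000
Denominator Σ(x_t−x̄)² = 109.5000
r_2 = -9.5000 / 109.5000 = -0.087

-0.087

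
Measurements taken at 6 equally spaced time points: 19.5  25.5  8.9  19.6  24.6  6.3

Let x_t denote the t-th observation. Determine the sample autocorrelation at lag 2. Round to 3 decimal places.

-0.266

Mean x̄ = (19.5 + 25.5 + 8.9 + 19.6 + 24.6 + 6.3)/6 = 17.4000
Deviations from mean: 2.1000, 8.1000, -8.5000, 2.2000, 7.2000, -11.1000
Numerator Σ_{t=1}^{4}(x_t−x̄)(x_{t+2}−x̄) = -85.6500
Denominator Σ(x_t−x̄)² = 322.1600
r_2 = -85.6500 / 322.1600 = -0.266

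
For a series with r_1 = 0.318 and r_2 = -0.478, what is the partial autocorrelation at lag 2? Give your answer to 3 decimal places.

φ_{22} = (r_2 − r_1²) / (1 − r_1²)
r_1² = (0.318)² = 0.101124
Numerator = -0.478 − 0.1011 = -0.5791; denominator = 1 − 0.1011 = 0.8989
φ_{22} = -0.5791 / 0.8989 = -0.644

-0.644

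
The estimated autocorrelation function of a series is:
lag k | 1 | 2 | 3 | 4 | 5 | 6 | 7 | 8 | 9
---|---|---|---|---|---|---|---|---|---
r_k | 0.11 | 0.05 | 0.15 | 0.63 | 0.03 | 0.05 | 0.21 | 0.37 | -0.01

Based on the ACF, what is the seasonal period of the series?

4

The largest autocorrelation is r_4 = 0.63, with a weaker echo at lag 8 (0.37); the remaining lags stay at or below 0.21.
The dominant spike at lag 4 indicates a seasonal period of 4.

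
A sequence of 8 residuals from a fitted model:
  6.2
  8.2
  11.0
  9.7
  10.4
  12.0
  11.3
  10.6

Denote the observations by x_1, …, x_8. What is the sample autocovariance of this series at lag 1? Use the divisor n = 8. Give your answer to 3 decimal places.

Mean x̄ = (6.2 + 8.2 + 11.0 + 9.7 + 10.4 + 12.0 + 11.3 + 10.6)/8 = 9.9250
Deviations: -3.7250, -1.7250, 1.0750, -0.2250, 0.4750, 2.0750, 1.3750, 0.6750
Σ_{t=1}^{7}(x_t−x̄)(x_{t+1}−x̄) = 8.9894
γ_1 = 8.9894 / 8 = 1.124

1.124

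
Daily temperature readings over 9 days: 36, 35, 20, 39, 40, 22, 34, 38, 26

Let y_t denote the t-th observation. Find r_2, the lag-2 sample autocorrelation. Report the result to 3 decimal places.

-0.542

Mean ȳ = (36 + 35 + 20 + 39 + 40 + 22 + 34 + 38 + 26)/9 = 32.2222
Numerator Σ_{t=1}^{7}(y_t−ȳ)(y_{t+2}−ȳ) = -247.9877
Denominator Σ(y_t−ȳ)² = 457.5556
r_2 = -247.9877 / 457.5556 = -0.542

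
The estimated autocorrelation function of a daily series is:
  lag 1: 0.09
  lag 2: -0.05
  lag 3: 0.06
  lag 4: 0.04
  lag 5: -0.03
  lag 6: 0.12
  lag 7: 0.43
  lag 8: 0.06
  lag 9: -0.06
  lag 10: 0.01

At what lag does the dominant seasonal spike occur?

7

The largest autocorrelation is r_7 = 0.43; the remaining lags stay at or below 0.12.
The dominant spike at lag 7 indicates a seasonal period of 7.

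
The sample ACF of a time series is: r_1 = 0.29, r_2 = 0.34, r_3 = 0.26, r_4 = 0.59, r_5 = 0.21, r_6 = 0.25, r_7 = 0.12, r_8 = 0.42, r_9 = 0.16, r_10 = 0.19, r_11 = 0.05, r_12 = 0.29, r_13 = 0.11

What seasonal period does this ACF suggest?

4

The largest autocorrelation is r_4 = 0.59, with a weaker echo at lag 8 (0.42); the remaining lags stay at or below 0.34.
The dominant spike at lag 4 indicates a seasonal period of 4.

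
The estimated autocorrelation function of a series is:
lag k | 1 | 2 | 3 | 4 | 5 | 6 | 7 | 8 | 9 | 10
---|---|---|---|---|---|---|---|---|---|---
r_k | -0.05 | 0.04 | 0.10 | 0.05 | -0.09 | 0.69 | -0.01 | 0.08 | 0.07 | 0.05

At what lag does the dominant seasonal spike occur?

The largest autocorrelation is r_6 = 0.69; the remaining lags stay at or below 0.10.
The dominant spike at lag 6 indicates a seasonal period of 6.

6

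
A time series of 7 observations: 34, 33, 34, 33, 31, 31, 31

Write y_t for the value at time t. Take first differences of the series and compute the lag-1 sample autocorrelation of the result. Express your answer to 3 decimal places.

-0.227

First differences Δy: -1, 1, -1, -2, 0, 0
Mean of differences = -0.5000
Numerator Σ(Δy_t−Δȳ)(Δy_{t+1}−Δȳ) = -1.2500
Denominator Σ(Δy_t−Δȳ)² = 5.5000
r_1(Δy) = -1.2500 / 5.5000 = -0.227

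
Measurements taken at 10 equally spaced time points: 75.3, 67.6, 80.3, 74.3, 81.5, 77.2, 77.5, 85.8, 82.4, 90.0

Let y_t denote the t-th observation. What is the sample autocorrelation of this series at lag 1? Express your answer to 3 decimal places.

Mean ȳ = (75.3 + 67.6 + 80.3 + 74.3 + 81.5 + 77.2 + 77.5 + 85.8 + 82.4 + 90.0)/10 = 79.1900
Numerator Σ_{t=1}^{9}(y_t−ȳ)(y_{t+1}−ȳ) = 59.0099
Denominator Σ(y_t−ȳ)² = 357.6090
r_1 = 59.0099 / 357.6090 = 0.165

0.165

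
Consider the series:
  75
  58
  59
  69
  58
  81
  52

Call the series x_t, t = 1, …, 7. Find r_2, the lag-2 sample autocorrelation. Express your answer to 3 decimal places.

Mean x̄ = (75 + 58 + 59 + 69 + 58 + 81 + 52)/7 = 64.5714
Deviations from mean: 10.4286, -6.5714, -5.5714, 4.4286, -6.5714, 16.4286, -12.5714
Numerator Σ_{t=1}^{5}(x_t−x̄)(x_{t+2}−x̄) = 104.7755
Denominator Σ(x_t−x̄)² = 673.7143
r_2 = 104.7755 / 673.7143 = 0.156

0.156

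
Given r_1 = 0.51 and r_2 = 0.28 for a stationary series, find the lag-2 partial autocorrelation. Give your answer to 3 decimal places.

0.027

φ_{22} = (r_2 − r_1²) / (1 − r_1²)
r_1² = (0.51)² = 0.2601
Numerator = 0.28 − 0.2601 = 0.0199; denominator = 1 − 0.2601 = 0.7399
φ_{22} = 0.0199 / 0.7399 = 0.027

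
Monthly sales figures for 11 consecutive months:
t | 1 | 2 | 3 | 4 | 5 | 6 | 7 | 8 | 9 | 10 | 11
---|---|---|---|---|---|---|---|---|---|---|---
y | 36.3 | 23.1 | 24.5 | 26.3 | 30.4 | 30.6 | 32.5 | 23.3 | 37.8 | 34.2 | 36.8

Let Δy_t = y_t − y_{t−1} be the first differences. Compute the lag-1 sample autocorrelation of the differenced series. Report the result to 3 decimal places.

First differences Δy: -13.2, 1.4, 1.8, 4.1, 0.2, 1.9, -9.2, 14.5, -3.6, 2.6
Mean of differences = 0.0500
Numerator Σ(Δy_t−Δȳ)(Δy_{t+1}−Δȳ) = -220.3775
Denominator Σ(Δy_t−Δȳ)² = 514.4850
r_1(Δy) = -220.3775 / 514.4850 = -0.428

-0.428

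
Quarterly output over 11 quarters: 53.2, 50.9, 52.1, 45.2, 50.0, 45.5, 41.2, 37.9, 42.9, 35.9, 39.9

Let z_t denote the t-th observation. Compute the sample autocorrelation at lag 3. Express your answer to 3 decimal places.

Mean z̄ = (53.2 + 50.9 + 52.1 + 45.2 + 50.0 + 45.5 + 41.2 + 37.9 + 42.9 + 35.9 + 39.9)/11 = 44.9727
Numerator Σ_{t=1}^{8}(z_t−z̄)(z_{t+3}−z̄) = 68.0260
Denominator Σ(z_t−z̄)² = 355.8218
r_3 = 68.0260 / 355.8218 = 0.191

0.191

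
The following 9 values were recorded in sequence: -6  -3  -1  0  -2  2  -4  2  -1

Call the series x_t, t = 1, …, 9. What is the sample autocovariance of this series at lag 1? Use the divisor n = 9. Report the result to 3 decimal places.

Mean x̄ = (-6 − 3 − 1 + 0 − 2 + 2 − 4 + 2 − 1)/9 = -1.4444
Σ_{t=1}^{8}(x_t−x̄)(x_{t+1}−x̄) = -11.7531
γ_1 = -11.7531 / 9 = -1.306

-1.306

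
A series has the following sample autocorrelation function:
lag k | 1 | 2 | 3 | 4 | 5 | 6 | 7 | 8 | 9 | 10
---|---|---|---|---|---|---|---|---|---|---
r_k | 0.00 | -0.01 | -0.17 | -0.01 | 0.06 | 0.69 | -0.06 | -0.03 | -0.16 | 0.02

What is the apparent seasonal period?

6

The largest autocorrelation is r_6 = 0.69; the remaining lags stay at or below 0.06.
The dominant spike at lag 6 indicates a seasonal period of 6.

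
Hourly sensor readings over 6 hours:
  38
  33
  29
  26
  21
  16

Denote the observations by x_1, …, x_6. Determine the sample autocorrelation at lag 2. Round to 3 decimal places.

Mean x̄ = (38 + 33 + 29 + 26 + 21 + 16)/6 = 27.1667
Deviations from mean: 10.8333, 5.8333, 1.8333, -1.1667, -6.1667, -11.1667
Numerator Σ_{t=1}^{4}(x_t−x̄)(x_{t+2}−x̄) = 14.7778
Denominator Σ(x_t−x̄)² = 318.8333
r_2 = 14.7778 / 318.8333 = 0.046

0.046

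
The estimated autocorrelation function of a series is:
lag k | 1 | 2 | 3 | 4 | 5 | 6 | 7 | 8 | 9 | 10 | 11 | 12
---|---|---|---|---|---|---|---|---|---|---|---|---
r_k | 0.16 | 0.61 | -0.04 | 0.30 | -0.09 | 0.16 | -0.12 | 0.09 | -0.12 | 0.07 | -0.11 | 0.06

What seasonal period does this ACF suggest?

The largest autocorrelation is r_2 = 0.61, with a weaker echo at lag 4 (0.30); the remaining lags stay at or below 0.16.
The dominant spike at lag 2 indicates a seasonal period of 2.

2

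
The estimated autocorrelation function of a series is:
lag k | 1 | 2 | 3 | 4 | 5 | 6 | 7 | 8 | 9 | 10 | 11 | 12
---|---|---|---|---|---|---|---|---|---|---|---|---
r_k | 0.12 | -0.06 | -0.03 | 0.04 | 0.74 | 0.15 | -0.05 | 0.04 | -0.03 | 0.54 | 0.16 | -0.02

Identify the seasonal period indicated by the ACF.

The largest autocorrelation is r_5 = 0.74, with a weaker echo at lag 10 (0.54); the remaining lags stay at or below 0.16.
The dominant spike at lag 5 indicates a seasonal period of 5.

5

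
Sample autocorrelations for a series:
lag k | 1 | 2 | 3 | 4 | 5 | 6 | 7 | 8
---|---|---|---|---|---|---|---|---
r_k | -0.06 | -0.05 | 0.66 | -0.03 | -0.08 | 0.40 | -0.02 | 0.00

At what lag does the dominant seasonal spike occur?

3

The largest autocorrelation is r_3 = 0.66, with a weaker echo at lag 6 (0.40); the remaining lags stay at or below 0.00.
The dominant spike at lag 3 indicates a seasonal period of 3.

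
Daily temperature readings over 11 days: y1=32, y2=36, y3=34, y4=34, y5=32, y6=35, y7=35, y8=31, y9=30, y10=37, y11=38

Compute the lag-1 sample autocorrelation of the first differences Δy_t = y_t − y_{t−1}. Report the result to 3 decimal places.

-0.114

First differences Δy: 4, -2, 0, -2, 3, 0, -4, -1, 7, 1
Mean of differences = 0.6000
Numerator Σ(Δy_t−Δȳ)(Δy_{t+1}−Δȳ) = -10.9600
Denominator Σ(Δy_t−Δȳ)² = 96.4000
r_1(Δy) = -10.9600 / 96.4000 = -0.114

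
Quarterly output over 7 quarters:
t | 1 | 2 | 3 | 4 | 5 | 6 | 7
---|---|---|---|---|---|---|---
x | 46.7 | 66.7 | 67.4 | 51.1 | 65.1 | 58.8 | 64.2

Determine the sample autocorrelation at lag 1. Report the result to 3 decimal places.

Mean x̄ = (46.7 + 66.7 + 67.4 + 51.1 + 65.1 + 58.8 + 64.2)/7 = 60.0000
Σ(x_t−x̄)(x_{t+1}−x̄) = (-89.1100) + (49.5800) + (-65.8600) + (-45.3900) + (-6.1200) + (-5.0400) = -161.9400
Denominator Σ(x_t−x̄)² = 400.8400
r_1 = -161.9400 / 400.8400 = -0.404

-0.404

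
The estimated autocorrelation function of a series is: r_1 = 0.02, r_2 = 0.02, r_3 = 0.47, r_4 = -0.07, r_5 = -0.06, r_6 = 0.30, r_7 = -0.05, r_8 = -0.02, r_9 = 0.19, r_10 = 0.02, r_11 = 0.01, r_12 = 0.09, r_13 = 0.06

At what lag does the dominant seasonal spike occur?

The largest autocorrelation is r_3 = 0.47, with weaker echoes at lags 6 (0.30) and 9 (0.19); the remaining lags stay at or below 0.09.
The dominant spike at lag 3 indicates a seasonal period of 3.

3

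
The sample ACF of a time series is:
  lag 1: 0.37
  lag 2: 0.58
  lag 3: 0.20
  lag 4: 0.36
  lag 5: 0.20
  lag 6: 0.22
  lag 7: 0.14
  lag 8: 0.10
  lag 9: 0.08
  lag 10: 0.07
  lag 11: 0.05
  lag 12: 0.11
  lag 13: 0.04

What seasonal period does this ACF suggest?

The largest autocorrelation is r_2 = 0.58; the remaining lags stay at or below 0.37.
The dominant spike at lag 2 indicates a seasonal period of 2.

2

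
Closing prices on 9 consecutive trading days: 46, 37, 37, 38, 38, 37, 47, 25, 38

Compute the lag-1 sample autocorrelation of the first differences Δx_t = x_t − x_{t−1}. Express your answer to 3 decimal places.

First differences Δx: -9, 0, 1, 0, -1, 10, -22, 13
Mean of differences = -1.0000
Numerator Σ(Δx_t−Δx̄)(Δx_{t+1}−Δx̄) = -529.0000
Denominator Σ(Δx_t−Δx̄)² = 828.0000
r_1(Δx) = -529.0000 / 828.0000 = -0.639

-0.639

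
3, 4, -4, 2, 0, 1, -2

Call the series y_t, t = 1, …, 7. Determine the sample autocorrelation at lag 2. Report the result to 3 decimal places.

-0.032

Mean ȳ = (3 + 4 − 4 + 2 + 0 + 1 − 2)/7 = 0.5714
Deviations from mean: 2.4286, 3.4286, -4.5714, 1.4286, -0.5714, 0.4286, -2.5714
Σ(y_t−ȳ)(y_{t+2}−ȳ) = (-11.1020) + (4.8980) + (2.6122) + (0.6122) + (1.4694) = -1.5102
Denominator Σ(y_t−ȳ)² = 47.7143
r_2 = -1.5102 / 47.7143 = -0.032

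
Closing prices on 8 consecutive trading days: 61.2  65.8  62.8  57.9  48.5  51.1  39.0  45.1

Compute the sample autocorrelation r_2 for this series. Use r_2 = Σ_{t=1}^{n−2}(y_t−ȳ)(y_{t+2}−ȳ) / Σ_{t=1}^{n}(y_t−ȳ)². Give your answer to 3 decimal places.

0.253

Mean ȳ = (61.2 + 65.8 + 62.8 + 57.9 + 48.5 + 51.1 + 39.0 + 45.1)/8 = 53.9250
Deviations from mean: 7.2750, 11.8750, 8.8750, 3.9750, -5.4250, -2.8250, -14.9250, -8.8250
Numerator Σ_{t=1}^{6}(y_t−ȳ)(y_{t+2}−ȳ) = 158.2913
Denominator Σ(y_t−ȳ)² = 626.5550
r_2 = 158.2913 / 626.5550 = 0.253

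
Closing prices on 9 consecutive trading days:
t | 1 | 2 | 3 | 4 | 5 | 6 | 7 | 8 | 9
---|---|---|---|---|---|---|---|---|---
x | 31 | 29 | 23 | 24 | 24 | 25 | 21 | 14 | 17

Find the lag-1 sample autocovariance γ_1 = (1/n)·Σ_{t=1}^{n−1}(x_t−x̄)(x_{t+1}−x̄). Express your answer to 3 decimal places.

13.233

Mean x̄ = (31 + 29 + 23 + 24 + 24 + 25 + 21 + 14 + 17)/9 = 23.1111
Σ_{t=1}^{8}(x_t−x̄)(x_{t+1}−x̄) = 119.0988
γ_1 = 119.0988 / 9 = 13.233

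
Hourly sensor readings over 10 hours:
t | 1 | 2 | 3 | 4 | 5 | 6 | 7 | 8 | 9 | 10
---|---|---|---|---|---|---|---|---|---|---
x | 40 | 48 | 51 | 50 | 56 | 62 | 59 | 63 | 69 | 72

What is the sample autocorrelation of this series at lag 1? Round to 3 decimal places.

Mean x̄ = (40 + 48 + 51 + 50 + 56 + 62 + 59 + 63 + 69 + 72)/10 = 57.0000
Numerator Σ_{t=1}^{9}(x_t−x̄)(x_{t+1}−x̄) = 525.0000
Denominator Σ(x_t−x̄)² = 890.0000
r_1 = 525.0000 / 890.0000 = 0.590

0.590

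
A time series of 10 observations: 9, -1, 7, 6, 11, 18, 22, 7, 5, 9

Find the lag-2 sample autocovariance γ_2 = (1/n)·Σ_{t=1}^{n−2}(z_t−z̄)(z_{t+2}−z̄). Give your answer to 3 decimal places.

-5.028

Mean z̄ = (9 − 1 + 7 + 6 + 11 + 18 + 22 + 7 + 5 + 9)/10 = 9.3000
Σ_{t=1}^{8}(z_t−z̄)(z_{t+2}−z̄) = -50.2800
γ_2 = -50.2800 / 10 = -5.028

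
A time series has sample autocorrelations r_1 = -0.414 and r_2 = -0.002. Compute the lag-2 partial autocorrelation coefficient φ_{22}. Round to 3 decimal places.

φ_{22} = (r_2 − r_1²) / (1 − r_1²)
r_1² = (-0.414)² = 0.171396
Numerator = -0.002 − 0.1714 = -0.1734; denominator = 1 − 0.1714 = 0.8286
φ_{22} = -0.1734 / 0.8286 = -0.209

-0.209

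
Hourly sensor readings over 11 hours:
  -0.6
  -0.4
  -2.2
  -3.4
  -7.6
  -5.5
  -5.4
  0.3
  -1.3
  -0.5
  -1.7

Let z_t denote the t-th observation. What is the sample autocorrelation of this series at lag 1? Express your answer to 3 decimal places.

Mean z̄ = (-0.6 − 0.4 − 2.2 − 3.4 − 7.6 − 5.5 − 5.4 + 0.3 − 1.3 − 0.5 − 1.7)/11 = -2.5727
Numerator Σ_{t=1}^{10}(z_t−z̄)(z_{t+1}−z̄) = 31.9202
Denominator Σ(z_t−z̄)² = 66.2018
r_1 = 31.9202 / 66.2018 = 0.482

0.482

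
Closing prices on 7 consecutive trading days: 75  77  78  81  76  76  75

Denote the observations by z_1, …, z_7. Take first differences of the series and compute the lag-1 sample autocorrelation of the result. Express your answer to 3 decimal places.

-0.250

First differences Δz: 2, 1, 3, -5, 0, -1
Mean of differences = 0.0000
Numerator Σ(Δz_t−Δz̄)(Δz_{t+1}−Δz̄) = -10.0000
Denominator Σ(Δz_t−Δz̄)² = 40.0000
r_1(Δz) = -10.0000 / 40.0000 = -0.250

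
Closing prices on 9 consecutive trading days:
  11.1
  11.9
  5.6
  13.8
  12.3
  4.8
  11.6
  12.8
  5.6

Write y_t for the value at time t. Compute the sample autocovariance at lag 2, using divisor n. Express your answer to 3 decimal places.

-5.059

Mean ȳ = (11.1 + 11.9 + 5.6 + 13.8 + 12.3 + 4.8 + 11.6 + 12.8 + 5.6)/9 = 9.9444
Σ_{t=1}^{7}(y_t−ȳ)(y_{t+2}−ȳ) = -45.5317
γ_2 = -45.5317 / 9 = -5.059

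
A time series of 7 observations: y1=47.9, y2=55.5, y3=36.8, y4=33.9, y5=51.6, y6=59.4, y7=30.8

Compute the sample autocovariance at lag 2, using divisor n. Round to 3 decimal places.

-63.773

Mean ȳ = (47.9 + 55.5 + 36.8 + 33.9 + 51.6 + 59.4 + 30.8)/7 = 45.1286
Deviations: 2.7714, 10.3714, -8.3286, -11.2286, 6.4714, 14.2714, -14.3286
Σ_{t=1}^{5}(y_t−ȳ)(y_{t+2}−ȳ) = -446.4102
γ_2 = -446.4102 / 7 = -63.773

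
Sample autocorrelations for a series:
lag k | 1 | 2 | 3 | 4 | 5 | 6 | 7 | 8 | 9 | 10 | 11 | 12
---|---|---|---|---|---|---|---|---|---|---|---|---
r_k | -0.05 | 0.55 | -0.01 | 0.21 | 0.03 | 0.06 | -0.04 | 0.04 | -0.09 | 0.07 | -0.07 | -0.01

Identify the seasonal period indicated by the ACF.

2

The largest autocorrelation is r_2 = 0.55, with a weaker echo at lag 4 (0.21); the remaining lags stay at or below 0.07.
The dominant spike at lag 2 indicates a seasonal period of 2.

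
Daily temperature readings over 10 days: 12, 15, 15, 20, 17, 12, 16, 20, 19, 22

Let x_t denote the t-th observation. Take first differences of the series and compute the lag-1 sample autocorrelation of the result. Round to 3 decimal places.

-0.169

First differences Δx: 3, 0, 5, -3, -5, 4, 4, -1, 3
Mean of differences = 1.1111
Numerator Σ(Δx_t−Δx̄)(Δx_{t+1}−Δx̄) = -16.6790
Denominator Σ(Δx_t−Δx̄)² = 98.8889
r_1(Δx) = -16.6790 / 98.8889 = -0.169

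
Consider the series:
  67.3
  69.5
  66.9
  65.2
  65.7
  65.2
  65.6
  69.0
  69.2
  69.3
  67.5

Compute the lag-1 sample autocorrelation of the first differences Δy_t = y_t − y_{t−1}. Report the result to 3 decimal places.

First differences Δy: 2.2, -2.6, -1.7, 0.5, -0.5, 0.4, 3.4, 0.2, 0.1, -1.8
Mean of differences = 0.0200
Numerator Σ(Δy_t−Δȳ)(Δy_{t+1}−Δȳ) = -0.7164
Denominator Σ(Δy_t−Δȳ)² = 29.9960
r_1(Δy) = -0.7164 / 29.9960 = -0.024

-0.024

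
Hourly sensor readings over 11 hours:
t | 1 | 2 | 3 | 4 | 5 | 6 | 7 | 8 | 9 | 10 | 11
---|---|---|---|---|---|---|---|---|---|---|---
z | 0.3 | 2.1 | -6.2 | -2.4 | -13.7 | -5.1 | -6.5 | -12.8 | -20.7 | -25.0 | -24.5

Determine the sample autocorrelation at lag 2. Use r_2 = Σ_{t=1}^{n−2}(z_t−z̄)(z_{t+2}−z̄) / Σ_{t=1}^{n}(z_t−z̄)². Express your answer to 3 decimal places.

0.310

Mean z̄ = (0.3 + 2.1 − 6.2 − 2.4 − 13.7 − 5.1 − 6.5 − 12.8 − 20.7 − 25.0 − 24.5)/11 = -10.4091
Numerator Σ_{t=1}^{9}(z_t−z̄)(z_{t+2}−z̄) = 288.0389
Denominator Σ(z_t−z̄)² = 930.3891
r_2 = 288.0389 / 930.3891 = 0.310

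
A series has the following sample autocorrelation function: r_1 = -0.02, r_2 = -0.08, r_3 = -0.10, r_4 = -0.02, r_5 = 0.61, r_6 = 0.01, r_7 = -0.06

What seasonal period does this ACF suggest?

The largest autocorrelation is r_5 = 0.61; the remaining lags stay at or below 0.01.
The dominant spike at lag 5 indicates a seasonal period of 5.

5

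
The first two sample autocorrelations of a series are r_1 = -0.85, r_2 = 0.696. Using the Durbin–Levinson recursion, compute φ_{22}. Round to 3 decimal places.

φ_{22} = (r_2 − r_1²) / (1 − r_1²)
r_1² = (-0.85)² = 0.7225
Numerator = 0.696 − 0.7225 = -0.0265; denominator = 1 − 0.7225 = 0.2775
φ_{22} = -0.0265 / 0.2775 = -0.095

-0.095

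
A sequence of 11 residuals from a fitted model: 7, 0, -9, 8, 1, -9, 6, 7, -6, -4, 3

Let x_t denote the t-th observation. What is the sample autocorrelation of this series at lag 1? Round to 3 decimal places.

-0.269

Mean x̄ = (7 + 0 − 9 + 8 + 1 − 9 + 6 + 7 − 6 − 4 + 3)/11 = 0.3636
Numerator Σ_{t=1}^{10}(x_t−x̄)(x_{t+1}−x̄) = -112.9504
Denominator Σ(x_t−x̄)² = 420.5455
r_1 = -112.9504 / 420.5455 = -0.269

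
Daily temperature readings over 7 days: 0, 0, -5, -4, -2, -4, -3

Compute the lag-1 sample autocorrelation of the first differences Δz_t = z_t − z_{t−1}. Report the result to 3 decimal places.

-0.336

First differences Δz: 0, -5, 1, 2, -2, 1
Mean of differences = -0.5000
Numerator Σ(Δz_t−Δz̄)(Δz_{t+1}−Δz̄) = -11.2500
Denominator Σ(Δz_t−Δz̄)² = 33.5000
r_1(Δz) = -11.2500 / 33.5000 = -0.336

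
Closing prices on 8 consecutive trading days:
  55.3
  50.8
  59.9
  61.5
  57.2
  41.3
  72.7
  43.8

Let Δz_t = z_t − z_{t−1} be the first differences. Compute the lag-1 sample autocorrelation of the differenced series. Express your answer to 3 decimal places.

-0.614

First differences Δz: -4.5, 9.1, 1.6, -4.3, -15.9, 31.4, -28.9
Mean of differences = -1.6429
Numerator Σ(Δz_t−Δz̄)(Δz_{t+1}−Δz̄) = -1338.3404
Denominator Σ(Δz_t−Δz̄)² = 2179.1971
r_1(Δz) = -1338.3404 / 2179.1971 = -0.614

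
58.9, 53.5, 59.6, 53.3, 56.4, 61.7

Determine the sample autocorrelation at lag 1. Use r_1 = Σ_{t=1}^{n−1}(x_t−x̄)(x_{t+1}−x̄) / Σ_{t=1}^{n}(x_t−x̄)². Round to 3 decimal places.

-0.425

Mean x̄ = (58.9 + 53.5 + 59.6 + 53.3 + 56.4 + 61.7)/6 = 57.2333
Deviations from mean: 1.6667, -3.7333, 2.3667, -3.9333, -0.8333, 4.4667
Σ(x_t−x̄)(x_{t+1}−x̄) = (-6.2222) + (-8.8356) + (-9.3089) + (3.2778) + (-3.7222) = -24.8111
Denominator Σ(x_t−x̄)² = 58.4333
r_1 = -24.8111 / 58.4333 = -0.425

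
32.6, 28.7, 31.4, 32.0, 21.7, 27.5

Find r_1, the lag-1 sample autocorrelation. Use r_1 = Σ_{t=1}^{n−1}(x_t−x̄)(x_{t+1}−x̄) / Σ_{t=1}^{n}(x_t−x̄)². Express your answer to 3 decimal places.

-0.067

Mean x̄ = (32.6 + 28.7 + 31.4 + 32.0 + 21.7 + 27.5)/6 = 28.9833
Deviations from mean: 3.6167, -0.2833, 2.4167, 3.0167, -7.2833, -1.4833
Numerator Σ_{t=1}^{5}(x_t−x̄)(x_{t+1}−x̄) = -5.5869
Denominator Σ(x_t−x̄)² = 83.3483
r_1 = -5.5869 / 83.3483 = -0.067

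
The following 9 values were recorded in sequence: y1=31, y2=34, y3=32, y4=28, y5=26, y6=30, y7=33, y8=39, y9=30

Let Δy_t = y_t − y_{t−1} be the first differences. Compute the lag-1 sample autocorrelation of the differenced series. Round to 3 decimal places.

First differences Δy: 3, -2, -4, -2, 4, 3, 6, -9
Mean of differences = -0.1250
Numerator Σ(Δy_t−Δȳ)(Δy_{t+1}−Δȳ) = -21.3906
Denominator Σ(Δy_t−Δȳ)² = 174.8750
r_1(Δy) = -21.3906 / 174.8750 = -0.122

-0.122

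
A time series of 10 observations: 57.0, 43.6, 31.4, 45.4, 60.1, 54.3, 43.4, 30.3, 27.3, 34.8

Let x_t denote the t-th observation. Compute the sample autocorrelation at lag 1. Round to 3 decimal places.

Mean x̄ = (57.0 + 43.6 + 31.4 + 45.4 + 60.1 + 54.3 + 43.4 + 30.3 + 27.3 + 34.8)/10 = 42.7600
Numerator Σ_{t=1}^{9}(x_t−x̄)(x_{t+1}−x̄) = 533.4144
Denominator Σ(x_t−x̄)² = 1231.3840
r_1 = 533.4144 / 1231.3840 = 0.433

0.433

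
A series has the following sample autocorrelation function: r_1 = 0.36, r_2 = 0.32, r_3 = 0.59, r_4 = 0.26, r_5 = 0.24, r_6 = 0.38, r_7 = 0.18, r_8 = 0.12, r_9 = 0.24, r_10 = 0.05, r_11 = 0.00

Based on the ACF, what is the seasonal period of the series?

The largest autocorrelation is r_3 = 0.59, with a weaker echo at lag 6 (0.38); the remaining lags stay at or below 0.36. The elevated value at lag 1 (0.36), dropping to 0.32 at lag 2, reflects decaying short-term dependence rather than seasonality.
The dominant spike at lag 3 indicates a seasonal period of 3.

3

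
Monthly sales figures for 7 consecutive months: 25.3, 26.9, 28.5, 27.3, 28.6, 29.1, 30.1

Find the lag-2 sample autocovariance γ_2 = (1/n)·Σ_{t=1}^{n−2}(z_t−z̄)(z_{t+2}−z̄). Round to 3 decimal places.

0.031

Mean z̄ = (25.3 + 26.9 + 28.5 + 27.3 + 28.6 + 29.1 + 30.1)/7 = 27.9714
Deviations: -2.6714, -1.0714, 0.5286, -0.6714, 0.6286, 1.1286, 2.1286
Σ_{t=1}^{5}(z_t−z̄)(z_{t+2}−z̄) = 0.2198
γ_2 = 0.2198 / 7 = 0.031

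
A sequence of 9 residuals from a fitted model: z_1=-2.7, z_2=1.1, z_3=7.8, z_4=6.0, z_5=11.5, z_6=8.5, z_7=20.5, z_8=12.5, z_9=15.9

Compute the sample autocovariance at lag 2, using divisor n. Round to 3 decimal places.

Mean z̄ = (-2.7 + 1.1 + 7.8 + 6.0 + 11.5 + 8.5 + 20.5 + 12.5 + 15.9)/9 = 9.0111
Σ_{t=1}^{7}(z_t−z̄)(z_{t+2}−z̄) = 142.4864
γ_2 = 142.4864 / 9 = 15.832

15.832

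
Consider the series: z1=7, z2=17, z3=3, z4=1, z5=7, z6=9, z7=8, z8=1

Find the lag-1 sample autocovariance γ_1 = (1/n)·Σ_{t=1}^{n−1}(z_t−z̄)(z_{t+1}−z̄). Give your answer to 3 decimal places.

Mean z̄ = (7 + 17 + 3 + 1 + 7 + 9 + 8 + 1)/8 = 6.6250
Σ_{t=1}^{7}(z_t−z̄)(z_{t+1}−z̄) = -19.0156
γ_1 = -19.0156 / 8 = -2.377

-2.377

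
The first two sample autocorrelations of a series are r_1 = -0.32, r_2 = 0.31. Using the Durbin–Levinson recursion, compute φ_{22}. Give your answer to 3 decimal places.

φ_{22} = (r_2 − r_1²) / (1 − r_1²)
r_1² = (-0.32)² = 0.1024
Numerator = 0.31 − 0.1024 = 0.2076; denominator = 1 − 0.1024 = 0.8976
φ_{22} = 0.2076 / 0.8976 = 0.231

0.231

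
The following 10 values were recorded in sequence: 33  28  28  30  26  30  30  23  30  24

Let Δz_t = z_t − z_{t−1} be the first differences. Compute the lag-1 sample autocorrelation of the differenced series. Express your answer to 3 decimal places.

First differences Δz: -5, 0, 2, -4, 4, 0, -7, 7, -6
Mean of differences = -1.0000
Numerator Σ(Δz_t−Δz̄)(Δz_{t+1}−Δz̄) = -114.0000
Denominator Σ(Δz_t−Δz̄)² = 186.0000
r_1(Δz) = -114.0000 / 186.0000 = -0.613

-0.613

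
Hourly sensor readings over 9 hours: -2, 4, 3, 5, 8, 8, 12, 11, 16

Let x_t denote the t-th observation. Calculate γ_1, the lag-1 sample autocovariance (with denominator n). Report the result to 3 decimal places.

Mean x̄ = (-2 + 4 + 3 + 5 + 8 + 8 + 12 + 11 + 16)/9 = 7.2222
Σ_{t=1}^{8}(x_t−x̄)(x_{t+1}−x̄) = 106.5062
γ_1 = 106.5062 / 9 = 11.834

11.834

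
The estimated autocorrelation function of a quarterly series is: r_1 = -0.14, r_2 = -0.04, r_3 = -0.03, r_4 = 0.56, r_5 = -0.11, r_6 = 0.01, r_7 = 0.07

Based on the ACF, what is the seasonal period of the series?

4

The largest autocorrelation is r_4 = 0.56; the remaining lags stay at or below 0.07.
The dominant spike at lag 4 indicates a seasonal period of 4.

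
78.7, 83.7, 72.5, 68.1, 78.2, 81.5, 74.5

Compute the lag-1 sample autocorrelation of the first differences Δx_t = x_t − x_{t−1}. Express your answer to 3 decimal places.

-0.131

First differences Δx: 5.0, -11.2, -4.4, 10.1, 3.3, -7.0
Mean of differences = -0.7000
Numerator Σ(Δx_t−Δx̄)(Δx_{t+1}−Δx̄) = -42.9600
Denominator Σ(Δx_t−Δx̄)² = 328.7600
r_1(Δx) = -42.9600 / 328.7600 = -0.131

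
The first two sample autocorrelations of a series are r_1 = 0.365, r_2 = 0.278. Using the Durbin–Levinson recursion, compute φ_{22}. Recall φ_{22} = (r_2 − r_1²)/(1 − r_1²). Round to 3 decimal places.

0.167

φ_{22} = (r_2 − r_1²) / (1 − r_1²)
r_1² = (0.365)² = 0.133225
Numerator = 0.278 − 0.1332 = 0.1448; denominator = 1 − 0.1332 = 0.8668
φ_{22} = 0.1448 / 0.8668 = 0.167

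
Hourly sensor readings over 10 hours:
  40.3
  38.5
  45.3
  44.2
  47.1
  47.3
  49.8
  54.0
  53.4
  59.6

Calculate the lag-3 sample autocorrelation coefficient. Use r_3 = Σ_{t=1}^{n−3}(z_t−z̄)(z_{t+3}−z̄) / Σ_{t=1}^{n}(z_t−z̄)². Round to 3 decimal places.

0.118

Mean z̄ = (40.3 + 38.5 + 45.3 + 44.2 + 47.1 + 47.3 + 49.8 + 54.0 + 53.4 + 59.6)/10 = 47.9500
Σ(z_t−z̄)(z_{t+3}−z̄) = (28.6875) + (8.0325) + (1.7225) + (-6.9375) + (-5.1425) + (-3.5425) + (21.5525) = 44.3725
Denominator Σ(z_t−z̄)² = 375.5050
r_3 = 44.3725 / 375.5050 = 0.118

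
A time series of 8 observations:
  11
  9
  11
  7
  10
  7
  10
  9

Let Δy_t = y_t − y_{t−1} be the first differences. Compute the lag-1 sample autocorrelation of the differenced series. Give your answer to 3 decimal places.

-0.871

First differences Δy: -2, 2, -4, 3, -3, 3, -1
Mean of differences = -0.2857
Numerator Σ(Δy_t−Δȳ)(Δy_{t+1}−Δȳ) = -44.7959
Denominator Σ(Δy_t−Δȳ)² = 51.4286
r_1(Δy) = -44.7959 / 51.4286 = -0.871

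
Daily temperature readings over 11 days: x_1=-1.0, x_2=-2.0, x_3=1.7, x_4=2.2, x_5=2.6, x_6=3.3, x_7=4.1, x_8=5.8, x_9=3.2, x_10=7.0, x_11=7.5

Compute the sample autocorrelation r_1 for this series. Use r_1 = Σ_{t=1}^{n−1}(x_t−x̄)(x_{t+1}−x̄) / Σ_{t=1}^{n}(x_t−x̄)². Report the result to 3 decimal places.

0.568

Mean x̄ = (-1.0 − 2.0 + 1.7 + 2.2 + 2.6 + 3.3 + 4.1 + 5.8 + 3.2 + 7.0 + 7.5)/11 = 3.1273
Numerator Σ_{t=1}^{10}(x_t−x̄)(x_{t+1}−x̄) = 50.3793
Denominator Σ(x_t−x̄)² = 88.7418
r_1 = 50.3793 / 88.7418 = 0.568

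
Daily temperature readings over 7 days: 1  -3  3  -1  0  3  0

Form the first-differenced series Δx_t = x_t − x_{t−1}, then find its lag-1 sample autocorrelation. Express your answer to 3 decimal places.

-0.657

First differences Δx: -4, 6, -4, 1, 3, -3
Mean of differences = -0.1667
Numerator Σ(Δx_t−Δx̄)(Δx_{t+1}−Δx̄) = -57.0278
Denominator Σ(Δx_t−Δx̄)² = 86.8333
r_1(Δx) = -57.0278 / 86.8333 = -0.657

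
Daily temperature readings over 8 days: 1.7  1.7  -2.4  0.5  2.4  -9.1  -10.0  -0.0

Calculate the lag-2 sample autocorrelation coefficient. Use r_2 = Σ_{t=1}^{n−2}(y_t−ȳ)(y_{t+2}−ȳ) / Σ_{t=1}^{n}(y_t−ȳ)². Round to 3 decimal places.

-0.356

Mean ȳ = (1.7 + 1.7 − 2.4 + 0.5 + 2.4 − 9.1 − 10.0 − 0.0)/8 = -1.9000
Numerator Σ_{t=1}^{6}(y_t−ȳ)(y_{t+2}−ȳ) = -61.1000
Denominator Σ(y_t−ȳ)² = 171.4800
r_2 = -61.1000 / 171.4800 = -0.356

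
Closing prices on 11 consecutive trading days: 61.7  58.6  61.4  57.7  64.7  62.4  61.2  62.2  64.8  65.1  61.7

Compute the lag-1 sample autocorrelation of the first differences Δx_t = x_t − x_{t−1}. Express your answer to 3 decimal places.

-0.537

First differences Δx: -3.1, 2.8, -3.7, 7.0, -2.3, -1.2, 1.0, 2.6, 0.3, -3.4
Mean of differences = 0.0000
Numerator Σ(Δx_t−Δx̄)(Δx_{t+1}−Δx̄) = -57.1200
Denominator Σ(Δx_t−Δx̄)² = 106.2800
r_1(Δx) = -57.1200 / 106.2800 = -0.537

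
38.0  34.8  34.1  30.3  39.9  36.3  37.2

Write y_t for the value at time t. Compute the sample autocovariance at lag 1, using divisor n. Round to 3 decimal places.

-1.564

Mean ȳ = (38.0 + 34.8 + 34.1 + 30.3 + 39.9 + 36.3 + 37.2)/7 = 35.8000
Deviations: 2.2000, -1.0000, -1.7000, -5.5000, 4.1000, 0.5000, 1.4000
Σ_{t=1}^{6}(y_t−ȳ)(y_{t+1}−ȳ) = -10.9500
γ_1 = -10.9500 / 7 = -1.564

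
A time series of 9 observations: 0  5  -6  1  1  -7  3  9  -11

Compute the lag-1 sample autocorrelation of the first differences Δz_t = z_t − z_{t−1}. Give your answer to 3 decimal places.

-0.344

First differences Δz: 5, -11, 7, 0, -8, 10, 6, -20
Mean of differences = -1.3750
Numerator Σ(Δz_t−Δz̄)(Δz_{t+1}−Δz̄) = -268.3906
Denominator Σ(Δz_t−Δz̄)² = 779.8750
r_1(Δz) = -268.3906 / 779.8750 = -0.344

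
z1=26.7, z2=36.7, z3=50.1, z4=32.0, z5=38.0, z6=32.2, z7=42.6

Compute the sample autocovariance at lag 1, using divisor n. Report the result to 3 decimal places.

-14.661

Mean z̄ = (26.7 + 36.7 + 50.1 + 32.0 + 38.0 + 32.2 + 42.6)/7 = 36.9000
Deviations: -10.2000, -0.2000, 13.2000, -4.9000, 1.1000, -4.7000, 5.7000
Σ_{t=1}^{6}(z_t−z̄)(z_{t+1}−z̄) = -102.6300
γ_1 = -102.6300 / 7 = -14.661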